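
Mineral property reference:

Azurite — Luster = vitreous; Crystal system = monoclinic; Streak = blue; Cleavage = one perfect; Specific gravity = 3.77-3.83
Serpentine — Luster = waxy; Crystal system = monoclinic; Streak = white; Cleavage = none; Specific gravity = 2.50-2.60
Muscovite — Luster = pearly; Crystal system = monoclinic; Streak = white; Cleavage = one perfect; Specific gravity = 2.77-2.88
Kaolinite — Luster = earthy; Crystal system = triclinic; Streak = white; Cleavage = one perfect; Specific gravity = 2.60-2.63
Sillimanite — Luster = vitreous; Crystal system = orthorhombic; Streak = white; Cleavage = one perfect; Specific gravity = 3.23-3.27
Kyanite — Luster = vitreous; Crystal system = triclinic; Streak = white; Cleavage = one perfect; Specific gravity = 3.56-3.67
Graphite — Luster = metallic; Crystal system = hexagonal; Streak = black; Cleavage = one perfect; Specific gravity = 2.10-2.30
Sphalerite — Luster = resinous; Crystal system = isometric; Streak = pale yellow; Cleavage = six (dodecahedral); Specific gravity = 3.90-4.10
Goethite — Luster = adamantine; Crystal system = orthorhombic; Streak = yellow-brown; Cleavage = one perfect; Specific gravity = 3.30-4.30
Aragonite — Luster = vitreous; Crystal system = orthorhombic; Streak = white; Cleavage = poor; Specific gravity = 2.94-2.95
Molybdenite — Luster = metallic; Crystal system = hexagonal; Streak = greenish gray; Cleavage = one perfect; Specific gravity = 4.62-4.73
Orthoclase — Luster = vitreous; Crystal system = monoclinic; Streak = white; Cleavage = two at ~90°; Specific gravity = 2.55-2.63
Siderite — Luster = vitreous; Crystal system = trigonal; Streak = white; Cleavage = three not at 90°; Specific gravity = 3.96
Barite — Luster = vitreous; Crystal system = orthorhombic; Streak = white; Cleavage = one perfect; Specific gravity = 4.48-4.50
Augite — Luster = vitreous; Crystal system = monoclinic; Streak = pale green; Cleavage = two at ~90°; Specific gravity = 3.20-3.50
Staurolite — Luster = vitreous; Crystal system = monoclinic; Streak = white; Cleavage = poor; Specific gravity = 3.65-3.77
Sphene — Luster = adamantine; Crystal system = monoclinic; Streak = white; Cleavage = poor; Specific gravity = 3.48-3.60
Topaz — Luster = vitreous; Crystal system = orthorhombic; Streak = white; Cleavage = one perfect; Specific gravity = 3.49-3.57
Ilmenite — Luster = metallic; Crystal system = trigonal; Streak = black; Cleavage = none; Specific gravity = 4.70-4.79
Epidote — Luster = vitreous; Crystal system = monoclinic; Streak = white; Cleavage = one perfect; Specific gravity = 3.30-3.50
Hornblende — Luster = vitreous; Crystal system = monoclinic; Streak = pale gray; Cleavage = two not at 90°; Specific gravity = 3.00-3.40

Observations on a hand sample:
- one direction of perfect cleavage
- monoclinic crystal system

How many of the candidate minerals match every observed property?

3

One direction of perfect cleavage: narrows the field to Azurite, Muscovite, Kaolinite, Sillimanite, Kyanite, Graphite, Goethite, Molybdenite, Barite, Topaz, Epidote.
Monoclinic crystal system: only Azurite, Muscovite, Epidote remain.
Remaining candidates: Azurite, Epidote, Muscovite.
That is 3 minerals.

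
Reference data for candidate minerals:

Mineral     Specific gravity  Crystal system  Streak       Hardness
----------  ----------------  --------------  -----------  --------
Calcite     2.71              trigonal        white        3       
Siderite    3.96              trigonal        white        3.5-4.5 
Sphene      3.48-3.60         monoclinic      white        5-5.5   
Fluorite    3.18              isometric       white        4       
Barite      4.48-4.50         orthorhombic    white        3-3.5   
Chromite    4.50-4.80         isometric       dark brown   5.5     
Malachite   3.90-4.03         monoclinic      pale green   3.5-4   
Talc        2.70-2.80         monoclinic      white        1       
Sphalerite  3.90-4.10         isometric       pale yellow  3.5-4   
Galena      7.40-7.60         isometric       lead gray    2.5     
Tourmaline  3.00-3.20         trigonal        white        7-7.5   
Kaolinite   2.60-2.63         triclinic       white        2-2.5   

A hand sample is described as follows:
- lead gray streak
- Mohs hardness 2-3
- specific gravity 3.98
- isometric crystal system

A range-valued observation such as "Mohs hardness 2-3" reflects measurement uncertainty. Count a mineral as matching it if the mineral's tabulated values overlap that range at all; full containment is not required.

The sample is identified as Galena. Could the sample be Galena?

No

Lead gray streak — matches Galena (lead gray streak).
Mohs hardness 2-3 — matches Galena (hardness 2.5).
Specific gravity 3.98 — Galena has SG 7.40-7.60; a mismatch.
Isometric crystal system — matches Galena (isometric system).
Galena is excluded by the specific gravity.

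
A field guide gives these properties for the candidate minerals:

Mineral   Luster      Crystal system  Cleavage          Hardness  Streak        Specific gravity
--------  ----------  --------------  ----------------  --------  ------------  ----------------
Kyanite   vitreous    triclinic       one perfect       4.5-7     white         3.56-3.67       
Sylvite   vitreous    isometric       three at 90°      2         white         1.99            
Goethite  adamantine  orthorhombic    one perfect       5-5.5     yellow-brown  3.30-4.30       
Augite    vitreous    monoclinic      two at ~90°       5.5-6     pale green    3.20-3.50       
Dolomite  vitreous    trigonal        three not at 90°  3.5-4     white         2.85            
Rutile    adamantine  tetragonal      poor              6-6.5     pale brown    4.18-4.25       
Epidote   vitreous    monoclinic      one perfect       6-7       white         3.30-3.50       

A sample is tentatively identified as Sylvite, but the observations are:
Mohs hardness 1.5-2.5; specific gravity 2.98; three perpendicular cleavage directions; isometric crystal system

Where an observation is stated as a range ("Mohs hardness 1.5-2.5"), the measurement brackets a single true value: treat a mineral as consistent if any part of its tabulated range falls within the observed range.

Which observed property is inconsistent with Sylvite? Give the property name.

specific gravity

Mohs hardness 1.5-2.5: Sylvite has hardness 2 — within range.
Specific gravity 2.98: Sylvite has SG 1.99 — inconsistent.
Three perpendicular cleavage directions: Sylvite has cleavage three at 90° — within range.
Isometric crystal system: Sylvite has isometric system — within range.
The specific gravity is the one property that does not fit.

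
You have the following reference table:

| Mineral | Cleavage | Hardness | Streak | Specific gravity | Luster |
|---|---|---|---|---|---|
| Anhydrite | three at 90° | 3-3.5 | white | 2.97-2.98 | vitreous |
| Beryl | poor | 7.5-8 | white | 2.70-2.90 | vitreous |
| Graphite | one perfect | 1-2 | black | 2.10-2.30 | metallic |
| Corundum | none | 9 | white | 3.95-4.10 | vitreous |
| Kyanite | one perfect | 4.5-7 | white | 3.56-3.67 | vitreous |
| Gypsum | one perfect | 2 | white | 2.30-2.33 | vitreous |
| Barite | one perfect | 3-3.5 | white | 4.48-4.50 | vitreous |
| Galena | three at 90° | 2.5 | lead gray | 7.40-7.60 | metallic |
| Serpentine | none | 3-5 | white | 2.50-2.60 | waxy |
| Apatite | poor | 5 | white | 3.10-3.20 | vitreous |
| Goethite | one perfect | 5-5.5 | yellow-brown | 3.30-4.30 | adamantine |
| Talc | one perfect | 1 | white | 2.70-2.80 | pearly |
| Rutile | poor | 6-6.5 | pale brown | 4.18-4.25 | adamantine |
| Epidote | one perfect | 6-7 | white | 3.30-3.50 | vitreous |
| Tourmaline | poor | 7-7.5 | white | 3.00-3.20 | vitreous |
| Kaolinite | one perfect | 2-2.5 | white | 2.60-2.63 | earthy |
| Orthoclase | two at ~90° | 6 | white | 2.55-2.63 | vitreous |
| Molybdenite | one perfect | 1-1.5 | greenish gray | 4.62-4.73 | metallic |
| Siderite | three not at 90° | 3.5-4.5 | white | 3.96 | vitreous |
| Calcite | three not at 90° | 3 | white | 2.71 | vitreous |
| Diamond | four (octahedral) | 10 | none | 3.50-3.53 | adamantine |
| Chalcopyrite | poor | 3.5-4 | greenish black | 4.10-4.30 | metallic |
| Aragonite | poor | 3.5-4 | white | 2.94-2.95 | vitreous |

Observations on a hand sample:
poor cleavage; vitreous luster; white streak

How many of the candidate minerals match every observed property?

4

Poor cleavage: Beryl, Apatite, Rutile, Tourmaline, Chalcopyrite, Aragonite remain.
Vitreous luster rules out Rutile, Chalcopyrite.
White streak: all remaining candidates fit.
The minerals that satisfy all observations are Apatite, Aragonite, Beryl, Tourmaline.
That is 4 minerals.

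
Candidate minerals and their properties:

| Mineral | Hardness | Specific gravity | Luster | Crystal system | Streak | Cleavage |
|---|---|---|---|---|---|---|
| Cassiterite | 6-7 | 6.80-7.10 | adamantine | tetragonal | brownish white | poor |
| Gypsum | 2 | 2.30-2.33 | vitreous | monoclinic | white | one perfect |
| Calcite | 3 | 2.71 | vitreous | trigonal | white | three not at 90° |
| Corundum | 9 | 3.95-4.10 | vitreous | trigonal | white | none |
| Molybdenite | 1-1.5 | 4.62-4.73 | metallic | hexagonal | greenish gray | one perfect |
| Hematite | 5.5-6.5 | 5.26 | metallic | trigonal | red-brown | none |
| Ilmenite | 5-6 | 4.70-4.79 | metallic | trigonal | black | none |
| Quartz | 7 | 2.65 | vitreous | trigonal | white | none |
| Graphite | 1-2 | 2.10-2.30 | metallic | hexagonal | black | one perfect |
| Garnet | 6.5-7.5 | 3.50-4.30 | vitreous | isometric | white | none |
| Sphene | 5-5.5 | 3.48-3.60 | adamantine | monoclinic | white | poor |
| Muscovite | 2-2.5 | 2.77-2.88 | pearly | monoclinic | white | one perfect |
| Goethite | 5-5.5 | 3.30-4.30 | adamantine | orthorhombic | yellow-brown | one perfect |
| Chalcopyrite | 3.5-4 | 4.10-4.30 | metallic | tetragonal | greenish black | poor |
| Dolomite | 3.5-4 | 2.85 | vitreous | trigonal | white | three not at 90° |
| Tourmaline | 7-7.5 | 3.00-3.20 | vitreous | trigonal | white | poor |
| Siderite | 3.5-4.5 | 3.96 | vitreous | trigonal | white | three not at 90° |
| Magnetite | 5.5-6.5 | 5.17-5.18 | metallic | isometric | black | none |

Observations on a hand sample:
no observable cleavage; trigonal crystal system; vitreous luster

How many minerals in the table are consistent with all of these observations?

No observable cleavage: Corundum, Hematite, Ilmenite, Quartz, Garnet, Magnetite remain.
Trigonal crystal system rules out Garnet, Magnetite.
Vitreous luster excludes Hematite, Ilmenite.
Consistent with every observation: Corundum, Quartz.
That is 2 minerals.

2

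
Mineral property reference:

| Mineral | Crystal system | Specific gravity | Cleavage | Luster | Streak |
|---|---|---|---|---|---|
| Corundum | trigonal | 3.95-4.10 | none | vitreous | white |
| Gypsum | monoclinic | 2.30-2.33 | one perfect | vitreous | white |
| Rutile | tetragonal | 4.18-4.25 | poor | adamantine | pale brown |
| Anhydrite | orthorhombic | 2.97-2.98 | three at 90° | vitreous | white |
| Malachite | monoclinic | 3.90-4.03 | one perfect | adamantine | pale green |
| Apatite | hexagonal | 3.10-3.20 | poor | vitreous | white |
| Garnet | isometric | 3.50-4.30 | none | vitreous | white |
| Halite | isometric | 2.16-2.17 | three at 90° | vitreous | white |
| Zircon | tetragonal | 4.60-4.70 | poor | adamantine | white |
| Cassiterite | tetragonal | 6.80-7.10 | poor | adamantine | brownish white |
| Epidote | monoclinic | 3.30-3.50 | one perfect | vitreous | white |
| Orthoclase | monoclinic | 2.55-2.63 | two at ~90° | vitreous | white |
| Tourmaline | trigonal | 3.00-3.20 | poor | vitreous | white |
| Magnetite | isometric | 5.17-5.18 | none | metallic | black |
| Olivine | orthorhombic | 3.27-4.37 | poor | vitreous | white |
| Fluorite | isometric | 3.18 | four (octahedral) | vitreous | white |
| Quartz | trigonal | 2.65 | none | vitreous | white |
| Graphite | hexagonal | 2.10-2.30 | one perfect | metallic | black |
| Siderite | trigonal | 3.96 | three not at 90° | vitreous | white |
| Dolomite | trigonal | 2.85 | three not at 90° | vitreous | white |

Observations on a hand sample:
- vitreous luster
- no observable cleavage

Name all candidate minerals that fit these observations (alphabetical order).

Corundum, Garnet, Quartz

Vitreous luster rules out Rutile, Malachite, Zircon, Cassiterite, Magnetite, Graphite.
No observable cleavage — only Corundum, Garnet, Quartz remain.
The minerals that satisfy all observations are Corundum, Garnet, Quartz.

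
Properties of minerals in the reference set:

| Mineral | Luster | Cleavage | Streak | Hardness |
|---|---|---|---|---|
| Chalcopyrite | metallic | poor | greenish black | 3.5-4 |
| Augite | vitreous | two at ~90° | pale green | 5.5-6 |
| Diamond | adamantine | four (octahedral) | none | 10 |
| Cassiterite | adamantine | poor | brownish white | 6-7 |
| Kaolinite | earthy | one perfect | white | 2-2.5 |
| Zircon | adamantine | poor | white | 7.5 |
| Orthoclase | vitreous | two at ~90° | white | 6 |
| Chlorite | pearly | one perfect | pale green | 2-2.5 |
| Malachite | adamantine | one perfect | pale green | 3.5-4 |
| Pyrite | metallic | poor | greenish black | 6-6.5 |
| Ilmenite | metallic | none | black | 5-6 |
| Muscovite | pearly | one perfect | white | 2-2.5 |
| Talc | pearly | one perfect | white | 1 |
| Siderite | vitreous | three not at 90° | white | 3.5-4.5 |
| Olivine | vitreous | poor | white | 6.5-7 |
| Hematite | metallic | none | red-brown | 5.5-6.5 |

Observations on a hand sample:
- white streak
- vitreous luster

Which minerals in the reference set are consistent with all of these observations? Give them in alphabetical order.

White streak — narrows the field to Kaolinite, Zircon, Orthoclase, Muscovite, Talc, Siderite, Olivine.
Vitreous luster — narrows the field to Orthoclase, Siderite, Olivine.
Remaining candidates: Olivine, Orthoclase, Siderite.

Olivine, Orthoclase, Siderite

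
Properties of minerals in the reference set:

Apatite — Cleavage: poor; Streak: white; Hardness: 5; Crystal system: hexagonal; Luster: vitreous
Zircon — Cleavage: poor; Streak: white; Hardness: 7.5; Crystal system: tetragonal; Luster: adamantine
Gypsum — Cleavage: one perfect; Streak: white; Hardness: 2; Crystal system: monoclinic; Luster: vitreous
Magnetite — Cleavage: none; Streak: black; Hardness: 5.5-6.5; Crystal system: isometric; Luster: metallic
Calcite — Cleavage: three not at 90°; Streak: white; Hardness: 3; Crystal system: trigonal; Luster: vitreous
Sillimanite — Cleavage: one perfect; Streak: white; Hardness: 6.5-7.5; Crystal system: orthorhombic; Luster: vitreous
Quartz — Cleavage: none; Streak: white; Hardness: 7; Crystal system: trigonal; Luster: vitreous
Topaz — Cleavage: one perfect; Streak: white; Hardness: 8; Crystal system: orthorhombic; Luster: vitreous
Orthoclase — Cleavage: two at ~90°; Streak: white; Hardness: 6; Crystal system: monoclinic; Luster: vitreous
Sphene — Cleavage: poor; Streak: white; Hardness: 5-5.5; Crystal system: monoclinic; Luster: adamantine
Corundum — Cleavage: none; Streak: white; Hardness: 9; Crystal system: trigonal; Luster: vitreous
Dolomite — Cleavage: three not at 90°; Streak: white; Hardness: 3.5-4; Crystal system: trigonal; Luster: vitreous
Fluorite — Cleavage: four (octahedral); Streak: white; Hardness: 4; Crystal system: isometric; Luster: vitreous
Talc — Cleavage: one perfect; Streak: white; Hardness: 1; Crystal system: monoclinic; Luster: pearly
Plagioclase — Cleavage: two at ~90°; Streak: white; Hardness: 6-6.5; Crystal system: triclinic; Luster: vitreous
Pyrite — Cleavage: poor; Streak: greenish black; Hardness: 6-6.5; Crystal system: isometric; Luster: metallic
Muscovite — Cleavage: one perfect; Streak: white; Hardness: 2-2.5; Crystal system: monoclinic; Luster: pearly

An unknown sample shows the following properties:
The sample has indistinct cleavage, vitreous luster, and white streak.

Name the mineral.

Indistinct cleavage: narrows the field to Apatite, Zircon, Sphene, Pyrite.
Vitreous luster: narrows the field to Apatite.
White streak: all remaining candidates fit.
Apatite is the sole remaining match.

Apatite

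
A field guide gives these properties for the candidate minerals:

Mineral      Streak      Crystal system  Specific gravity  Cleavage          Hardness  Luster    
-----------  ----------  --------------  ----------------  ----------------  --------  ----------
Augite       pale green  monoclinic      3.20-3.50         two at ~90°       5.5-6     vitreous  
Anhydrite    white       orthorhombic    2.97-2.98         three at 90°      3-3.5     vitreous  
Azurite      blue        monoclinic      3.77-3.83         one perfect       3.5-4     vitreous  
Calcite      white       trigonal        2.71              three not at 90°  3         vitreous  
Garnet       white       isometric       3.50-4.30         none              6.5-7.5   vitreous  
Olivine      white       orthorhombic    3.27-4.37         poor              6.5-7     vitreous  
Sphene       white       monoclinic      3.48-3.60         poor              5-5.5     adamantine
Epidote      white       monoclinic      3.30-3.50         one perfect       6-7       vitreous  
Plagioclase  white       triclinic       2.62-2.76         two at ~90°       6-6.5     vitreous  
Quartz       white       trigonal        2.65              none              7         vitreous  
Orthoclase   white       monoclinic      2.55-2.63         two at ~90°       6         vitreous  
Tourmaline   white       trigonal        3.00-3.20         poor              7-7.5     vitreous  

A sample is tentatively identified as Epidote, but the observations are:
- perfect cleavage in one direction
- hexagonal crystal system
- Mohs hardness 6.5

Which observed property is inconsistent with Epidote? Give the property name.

Perfect cleavage in one direction: Epidote has cleavage one perfect — matches.
Hexagonal crystal system: Epidote has monoclinic system — outside the reference range.
Mohs hardness 6.5: Epidote has hardness 6-7 — matches.
Only the crystal system is inconsistent.

crystal system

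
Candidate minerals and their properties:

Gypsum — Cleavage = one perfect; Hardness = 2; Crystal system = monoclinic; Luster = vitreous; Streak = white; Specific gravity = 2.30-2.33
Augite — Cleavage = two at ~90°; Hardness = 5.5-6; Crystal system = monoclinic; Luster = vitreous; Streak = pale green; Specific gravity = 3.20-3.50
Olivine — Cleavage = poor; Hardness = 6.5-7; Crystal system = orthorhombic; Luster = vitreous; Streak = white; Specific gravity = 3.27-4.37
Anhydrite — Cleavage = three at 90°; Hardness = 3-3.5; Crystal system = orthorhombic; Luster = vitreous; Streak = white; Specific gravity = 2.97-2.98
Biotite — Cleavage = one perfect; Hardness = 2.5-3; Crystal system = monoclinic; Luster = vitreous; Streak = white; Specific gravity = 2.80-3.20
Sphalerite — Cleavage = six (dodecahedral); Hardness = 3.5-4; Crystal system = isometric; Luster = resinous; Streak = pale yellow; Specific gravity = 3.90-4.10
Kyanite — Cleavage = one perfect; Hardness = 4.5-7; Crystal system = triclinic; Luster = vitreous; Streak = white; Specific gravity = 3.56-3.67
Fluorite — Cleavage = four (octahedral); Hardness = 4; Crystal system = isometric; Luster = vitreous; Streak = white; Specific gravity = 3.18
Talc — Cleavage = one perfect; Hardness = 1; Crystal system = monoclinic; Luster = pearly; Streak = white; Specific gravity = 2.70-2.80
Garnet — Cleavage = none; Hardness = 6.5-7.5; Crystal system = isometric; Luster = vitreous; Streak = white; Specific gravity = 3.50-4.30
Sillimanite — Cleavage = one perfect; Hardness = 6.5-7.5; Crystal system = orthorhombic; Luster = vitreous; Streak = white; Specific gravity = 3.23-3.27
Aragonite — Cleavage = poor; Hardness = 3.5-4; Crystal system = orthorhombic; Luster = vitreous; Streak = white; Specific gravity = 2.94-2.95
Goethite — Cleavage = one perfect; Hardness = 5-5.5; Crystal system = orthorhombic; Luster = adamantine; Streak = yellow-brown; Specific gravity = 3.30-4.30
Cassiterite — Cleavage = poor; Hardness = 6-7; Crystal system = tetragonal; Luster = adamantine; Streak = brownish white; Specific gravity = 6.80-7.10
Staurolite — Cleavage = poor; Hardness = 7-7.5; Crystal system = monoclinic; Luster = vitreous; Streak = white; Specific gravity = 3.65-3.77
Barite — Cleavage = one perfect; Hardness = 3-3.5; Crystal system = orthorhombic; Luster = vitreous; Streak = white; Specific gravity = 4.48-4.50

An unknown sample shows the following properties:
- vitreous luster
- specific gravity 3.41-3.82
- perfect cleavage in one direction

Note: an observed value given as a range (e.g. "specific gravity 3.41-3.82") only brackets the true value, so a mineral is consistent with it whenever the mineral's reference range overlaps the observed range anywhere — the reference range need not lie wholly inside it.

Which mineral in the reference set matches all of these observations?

Kyanite

Vitreous luster is inconsistent with Sphalerite, Talc, Goethite, Cassiterite.
Specific gravity 3.41-3.82 — only Augite, Olivine, Kyanite, Garnet, Staurolite remain.
Perfect cleavage in one direction — narrows the field to Kyanite.
Kyanite is the sole remaining match.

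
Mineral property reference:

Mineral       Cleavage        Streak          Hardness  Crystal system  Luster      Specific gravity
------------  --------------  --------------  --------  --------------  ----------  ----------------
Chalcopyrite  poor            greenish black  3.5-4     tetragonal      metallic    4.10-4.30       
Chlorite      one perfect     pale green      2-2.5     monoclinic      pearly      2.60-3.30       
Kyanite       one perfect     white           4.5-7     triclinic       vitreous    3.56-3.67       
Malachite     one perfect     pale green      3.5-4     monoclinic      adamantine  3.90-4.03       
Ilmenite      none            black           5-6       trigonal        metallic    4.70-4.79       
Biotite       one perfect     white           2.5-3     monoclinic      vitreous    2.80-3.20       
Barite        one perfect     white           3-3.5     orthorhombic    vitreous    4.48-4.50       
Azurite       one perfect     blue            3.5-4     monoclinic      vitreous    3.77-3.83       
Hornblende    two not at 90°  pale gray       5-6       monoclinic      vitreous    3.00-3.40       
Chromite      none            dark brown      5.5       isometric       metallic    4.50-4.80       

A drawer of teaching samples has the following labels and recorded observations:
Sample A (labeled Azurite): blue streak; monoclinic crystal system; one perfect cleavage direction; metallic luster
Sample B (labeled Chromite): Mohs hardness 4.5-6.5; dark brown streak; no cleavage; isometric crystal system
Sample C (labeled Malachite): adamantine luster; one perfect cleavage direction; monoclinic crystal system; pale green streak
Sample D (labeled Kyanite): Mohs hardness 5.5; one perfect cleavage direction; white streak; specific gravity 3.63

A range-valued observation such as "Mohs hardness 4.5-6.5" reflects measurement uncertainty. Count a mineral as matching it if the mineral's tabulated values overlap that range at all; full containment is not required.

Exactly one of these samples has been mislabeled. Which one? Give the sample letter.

A

Sample A: Azurite has vitreous luster, but the record shows metallic luster — this label is wrong.
Sample B: nothing contradicts Chromite.
Sample C: nothing contradicts Malachite.
Sample D: nothing contradicts Kyanite.
The mislabeled specimen is A.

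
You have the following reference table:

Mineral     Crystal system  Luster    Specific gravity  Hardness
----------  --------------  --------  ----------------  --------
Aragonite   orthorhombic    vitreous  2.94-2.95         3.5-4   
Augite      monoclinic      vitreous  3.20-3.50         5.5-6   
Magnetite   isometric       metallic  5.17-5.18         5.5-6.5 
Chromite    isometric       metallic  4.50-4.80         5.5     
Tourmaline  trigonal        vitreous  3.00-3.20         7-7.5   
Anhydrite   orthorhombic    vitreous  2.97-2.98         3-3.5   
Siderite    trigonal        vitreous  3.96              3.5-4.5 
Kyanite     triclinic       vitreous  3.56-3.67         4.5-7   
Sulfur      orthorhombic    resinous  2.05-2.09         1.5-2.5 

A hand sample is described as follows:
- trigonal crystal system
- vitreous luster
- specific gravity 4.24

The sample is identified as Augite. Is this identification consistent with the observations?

Trigonal crystal system — Augite has monoclinic system; which does not match.
Vitreous luster — consistent with Augite (vitreous luster).
Specific gravity 4.24 — Augite has SG 3.20-3.50; which does not match.
2 of the observed properties are inconsistent with Augite.

Inconsistent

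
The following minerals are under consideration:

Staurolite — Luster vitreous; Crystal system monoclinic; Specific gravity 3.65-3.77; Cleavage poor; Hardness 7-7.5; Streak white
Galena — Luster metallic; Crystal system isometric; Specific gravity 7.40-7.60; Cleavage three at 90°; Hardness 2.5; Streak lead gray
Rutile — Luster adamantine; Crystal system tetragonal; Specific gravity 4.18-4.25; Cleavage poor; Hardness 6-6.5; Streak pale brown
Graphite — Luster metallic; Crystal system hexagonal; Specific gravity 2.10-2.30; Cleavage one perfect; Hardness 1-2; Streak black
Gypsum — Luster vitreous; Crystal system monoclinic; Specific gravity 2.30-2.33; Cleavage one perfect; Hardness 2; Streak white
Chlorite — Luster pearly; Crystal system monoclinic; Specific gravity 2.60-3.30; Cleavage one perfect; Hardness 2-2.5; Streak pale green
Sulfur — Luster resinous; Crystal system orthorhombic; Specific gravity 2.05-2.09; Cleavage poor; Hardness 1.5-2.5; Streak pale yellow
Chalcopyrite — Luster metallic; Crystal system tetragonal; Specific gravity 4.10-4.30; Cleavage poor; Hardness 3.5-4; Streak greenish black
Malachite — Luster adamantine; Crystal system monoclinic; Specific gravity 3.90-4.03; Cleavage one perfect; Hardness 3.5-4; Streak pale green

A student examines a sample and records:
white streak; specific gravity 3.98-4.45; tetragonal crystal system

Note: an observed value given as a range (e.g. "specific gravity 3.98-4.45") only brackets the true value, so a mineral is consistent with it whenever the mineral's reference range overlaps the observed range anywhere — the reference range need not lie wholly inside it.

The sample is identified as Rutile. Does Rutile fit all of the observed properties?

Inconsistent

White streak — Rutile has pale brown streak; a mismatch.
Specific gravity 3.98-4.45 — fits Rutile (SG 4.18-4.25).
Tetragonal crystal system — fits Rutile (tetragonal system).
The streak observation rules out Rutile.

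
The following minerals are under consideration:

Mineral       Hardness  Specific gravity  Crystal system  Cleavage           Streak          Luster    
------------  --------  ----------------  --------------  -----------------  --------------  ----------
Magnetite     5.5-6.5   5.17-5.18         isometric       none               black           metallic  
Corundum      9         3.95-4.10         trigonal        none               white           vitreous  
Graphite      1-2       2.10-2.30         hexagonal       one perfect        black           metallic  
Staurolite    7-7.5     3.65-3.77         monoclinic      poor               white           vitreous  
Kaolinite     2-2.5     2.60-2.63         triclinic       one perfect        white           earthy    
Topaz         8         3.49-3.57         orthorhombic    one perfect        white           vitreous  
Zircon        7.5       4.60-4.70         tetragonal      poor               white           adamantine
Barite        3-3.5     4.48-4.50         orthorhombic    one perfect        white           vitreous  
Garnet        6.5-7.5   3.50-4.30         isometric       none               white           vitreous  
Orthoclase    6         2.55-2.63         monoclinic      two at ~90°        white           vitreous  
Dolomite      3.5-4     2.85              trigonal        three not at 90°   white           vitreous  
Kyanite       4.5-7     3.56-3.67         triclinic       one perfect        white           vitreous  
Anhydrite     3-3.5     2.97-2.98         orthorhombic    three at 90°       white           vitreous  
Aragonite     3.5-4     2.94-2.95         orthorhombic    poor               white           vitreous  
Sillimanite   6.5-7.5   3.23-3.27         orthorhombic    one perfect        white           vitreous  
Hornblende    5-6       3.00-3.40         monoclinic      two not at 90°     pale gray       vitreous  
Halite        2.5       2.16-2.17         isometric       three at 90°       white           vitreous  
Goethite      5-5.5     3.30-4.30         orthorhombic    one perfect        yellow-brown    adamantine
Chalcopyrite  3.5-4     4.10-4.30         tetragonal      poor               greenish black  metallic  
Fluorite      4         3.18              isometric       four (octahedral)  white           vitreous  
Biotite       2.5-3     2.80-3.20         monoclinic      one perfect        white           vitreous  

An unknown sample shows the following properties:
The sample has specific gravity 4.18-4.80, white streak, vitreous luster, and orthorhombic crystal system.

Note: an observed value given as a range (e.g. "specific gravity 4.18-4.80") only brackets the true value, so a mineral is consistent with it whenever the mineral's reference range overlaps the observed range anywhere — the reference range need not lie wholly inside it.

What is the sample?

Specific gravity 4.18-4.80: Zircon, Barite, Garnet, Goethite, Chalcopyrite remain.
White streak is inconsistent with Goethite, Chalcopyrite.
Vitreous luster is inconsistent with Zircon.
Orthorhombic crystal system is inconsistent with Garnet.
Only Barite satisfies all observations.

Barite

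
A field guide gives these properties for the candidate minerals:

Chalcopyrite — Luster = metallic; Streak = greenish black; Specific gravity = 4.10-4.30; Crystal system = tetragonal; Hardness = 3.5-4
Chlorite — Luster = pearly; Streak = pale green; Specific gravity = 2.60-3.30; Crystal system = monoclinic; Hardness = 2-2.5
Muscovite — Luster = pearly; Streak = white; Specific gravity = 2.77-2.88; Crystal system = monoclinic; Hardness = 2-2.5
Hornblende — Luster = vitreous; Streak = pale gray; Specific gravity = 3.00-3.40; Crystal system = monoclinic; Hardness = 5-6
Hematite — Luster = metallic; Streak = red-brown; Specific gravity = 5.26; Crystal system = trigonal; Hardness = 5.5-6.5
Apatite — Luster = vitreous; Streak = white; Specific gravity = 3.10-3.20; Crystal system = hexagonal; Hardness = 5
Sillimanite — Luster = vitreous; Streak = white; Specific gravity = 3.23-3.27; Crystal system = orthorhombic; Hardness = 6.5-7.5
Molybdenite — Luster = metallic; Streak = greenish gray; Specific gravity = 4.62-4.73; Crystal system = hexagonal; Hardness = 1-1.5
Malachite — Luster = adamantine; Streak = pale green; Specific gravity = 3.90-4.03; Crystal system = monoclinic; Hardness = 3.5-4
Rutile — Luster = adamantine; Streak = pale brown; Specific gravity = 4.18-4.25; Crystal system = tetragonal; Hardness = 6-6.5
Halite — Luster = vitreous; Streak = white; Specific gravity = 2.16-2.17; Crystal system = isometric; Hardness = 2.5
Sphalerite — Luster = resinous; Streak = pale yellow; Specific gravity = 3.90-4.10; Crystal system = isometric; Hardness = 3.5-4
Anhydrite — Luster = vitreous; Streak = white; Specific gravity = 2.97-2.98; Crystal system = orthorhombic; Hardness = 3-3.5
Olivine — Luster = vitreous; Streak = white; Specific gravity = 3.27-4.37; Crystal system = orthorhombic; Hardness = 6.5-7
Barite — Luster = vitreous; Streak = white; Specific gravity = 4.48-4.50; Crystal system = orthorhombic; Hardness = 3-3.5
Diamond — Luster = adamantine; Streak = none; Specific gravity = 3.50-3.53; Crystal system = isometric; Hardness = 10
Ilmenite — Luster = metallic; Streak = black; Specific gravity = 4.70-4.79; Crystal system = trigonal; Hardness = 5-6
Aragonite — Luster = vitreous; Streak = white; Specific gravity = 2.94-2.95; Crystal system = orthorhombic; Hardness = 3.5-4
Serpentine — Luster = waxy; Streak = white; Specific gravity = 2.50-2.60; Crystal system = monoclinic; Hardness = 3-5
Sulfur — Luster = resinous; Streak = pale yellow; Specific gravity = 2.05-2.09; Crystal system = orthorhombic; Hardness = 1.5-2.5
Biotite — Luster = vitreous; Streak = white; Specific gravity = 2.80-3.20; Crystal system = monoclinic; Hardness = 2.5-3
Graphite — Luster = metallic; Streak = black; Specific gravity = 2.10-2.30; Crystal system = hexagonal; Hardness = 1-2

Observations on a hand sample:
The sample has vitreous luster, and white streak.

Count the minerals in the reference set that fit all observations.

8

Vitreous luster: leaves Hornblende, Apatite, Sillimanite, Halite, Anhydrite, Olivine, Barite, Aragonite, Biotite.
White streak eliminates Hornblende.
Remaining candidates: Anhydrite, Apatite, Aragonite, Barite, Biotite, Halite, Olivine, Sillimanite.
That is 8 minerals.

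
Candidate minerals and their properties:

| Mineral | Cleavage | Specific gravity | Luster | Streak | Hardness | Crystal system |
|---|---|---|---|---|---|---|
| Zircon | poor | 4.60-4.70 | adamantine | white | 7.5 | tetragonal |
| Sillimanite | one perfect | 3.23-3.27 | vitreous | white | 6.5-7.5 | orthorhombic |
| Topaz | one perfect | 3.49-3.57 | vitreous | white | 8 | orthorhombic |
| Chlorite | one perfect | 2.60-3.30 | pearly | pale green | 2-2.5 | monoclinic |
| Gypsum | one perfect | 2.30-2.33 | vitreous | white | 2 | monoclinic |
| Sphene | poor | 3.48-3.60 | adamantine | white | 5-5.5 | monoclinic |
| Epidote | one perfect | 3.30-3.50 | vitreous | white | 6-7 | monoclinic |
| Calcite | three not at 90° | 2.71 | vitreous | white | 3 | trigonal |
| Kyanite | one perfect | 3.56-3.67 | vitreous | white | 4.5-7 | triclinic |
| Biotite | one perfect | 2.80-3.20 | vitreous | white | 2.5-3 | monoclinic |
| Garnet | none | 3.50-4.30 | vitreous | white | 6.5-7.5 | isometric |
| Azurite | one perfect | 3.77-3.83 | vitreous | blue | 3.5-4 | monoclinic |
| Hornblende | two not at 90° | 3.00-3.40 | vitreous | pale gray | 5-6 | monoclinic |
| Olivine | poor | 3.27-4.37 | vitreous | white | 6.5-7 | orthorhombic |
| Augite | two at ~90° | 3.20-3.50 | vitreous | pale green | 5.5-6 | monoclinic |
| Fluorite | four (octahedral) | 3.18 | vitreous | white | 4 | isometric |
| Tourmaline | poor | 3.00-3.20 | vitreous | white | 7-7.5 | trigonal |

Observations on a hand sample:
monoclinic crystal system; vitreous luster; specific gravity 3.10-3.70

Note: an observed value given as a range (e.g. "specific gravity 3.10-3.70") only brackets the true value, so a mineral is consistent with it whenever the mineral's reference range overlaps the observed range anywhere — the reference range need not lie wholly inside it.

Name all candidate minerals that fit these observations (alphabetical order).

Augite, Biotite, Epidote, Hornblende

Monoclinic crystal system: Chlorite, Gypsum, Sphene, Epidote, Biotite, Azurite, Hornblende, Augite remain.
Vitreous luster is inconsistent with Chlorite, Sphene.
Specific gravity 3.10-3.70 is inconsistent with Gypsum, Azurite.
Remaining candidates: Augite, Biotite, Epidote, Hornblende.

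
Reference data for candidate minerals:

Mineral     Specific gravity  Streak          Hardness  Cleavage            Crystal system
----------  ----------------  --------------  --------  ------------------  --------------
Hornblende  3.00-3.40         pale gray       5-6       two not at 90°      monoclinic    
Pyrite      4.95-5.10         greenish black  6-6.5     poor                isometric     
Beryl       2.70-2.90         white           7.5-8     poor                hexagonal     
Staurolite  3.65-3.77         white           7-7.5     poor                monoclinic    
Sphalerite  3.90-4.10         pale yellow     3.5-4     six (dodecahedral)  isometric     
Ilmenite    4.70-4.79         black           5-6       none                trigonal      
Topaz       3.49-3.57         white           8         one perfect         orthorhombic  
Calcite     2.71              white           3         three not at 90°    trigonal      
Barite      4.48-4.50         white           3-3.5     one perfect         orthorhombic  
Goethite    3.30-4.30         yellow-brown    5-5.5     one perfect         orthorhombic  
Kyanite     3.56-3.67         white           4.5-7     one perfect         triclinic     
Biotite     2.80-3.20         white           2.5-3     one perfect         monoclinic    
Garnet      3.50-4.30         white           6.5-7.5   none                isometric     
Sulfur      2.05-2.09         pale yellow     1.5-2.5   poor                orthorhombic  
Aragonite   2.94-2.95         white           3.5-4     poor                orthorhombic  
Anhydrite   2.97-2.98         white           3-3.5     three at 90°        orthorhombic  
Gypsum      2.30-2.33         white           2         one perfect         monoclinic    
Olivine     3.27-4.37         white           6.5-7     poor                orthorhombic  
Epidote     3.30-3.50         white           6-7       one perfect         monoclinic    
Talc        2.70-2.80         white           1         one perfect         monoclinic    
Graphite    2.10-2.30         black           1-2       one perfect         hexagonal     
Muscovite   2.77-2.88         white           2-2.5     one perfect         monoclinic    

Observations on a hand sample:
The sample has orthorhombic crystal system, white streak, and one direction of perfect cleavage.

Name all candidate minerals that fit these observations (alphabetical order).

Orthorhombic crystal system — leaves Topaz, Barite, Goethite, Sulfur, Aragonite, Anhydrite, Olivine.
White streak eliminates Goethite, Sulfur.
One direction of perfect cleavage — only Topaz, Barite remain.
The minerals that satisfy all observations are Barite, Topaz.

Barite, Topaz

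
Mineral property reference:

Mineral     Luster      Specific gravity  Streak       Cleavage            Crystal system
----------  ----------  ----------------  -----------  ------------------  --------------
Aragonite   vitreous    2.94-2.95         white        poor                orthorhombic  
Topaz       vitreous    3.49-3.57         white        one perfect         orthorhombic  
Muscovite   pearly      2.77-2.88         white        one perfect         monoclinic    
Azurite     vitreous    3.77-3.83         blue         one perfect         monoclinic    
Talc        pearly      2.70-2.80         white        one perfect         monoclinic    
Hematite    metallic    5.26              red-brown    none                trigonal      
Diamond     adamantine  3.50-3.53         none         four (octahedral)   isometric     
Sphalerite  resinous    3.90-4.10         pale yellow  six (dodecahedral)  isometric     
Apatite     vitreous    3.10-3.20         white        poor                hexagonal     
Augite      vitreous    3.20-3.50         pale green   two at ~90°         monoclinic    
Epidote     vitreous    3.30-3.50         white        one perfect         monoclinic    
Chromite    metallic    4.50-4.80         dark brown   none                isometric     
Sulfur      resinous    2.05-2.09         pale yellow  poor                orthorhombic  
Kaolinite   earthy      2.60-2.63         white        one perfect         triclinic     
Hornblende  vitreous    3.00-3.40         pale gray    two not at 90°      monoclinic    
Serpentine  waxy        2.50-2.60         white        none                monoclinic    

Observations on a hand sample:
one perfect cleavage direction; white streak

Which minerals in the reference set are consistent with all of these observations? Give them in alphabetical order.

Epidote, Kaolinite, Muscovite, Talc, Topaz

One perfect cleavage direction: leaves Topaz, Muscovite, Azurite, Talc, Epidote, Kaolinite.
White streak excludes Azurite.
The minerals that satisfy all observations are Epidote, Kaolinite, Muscovite, Talc, Topaz.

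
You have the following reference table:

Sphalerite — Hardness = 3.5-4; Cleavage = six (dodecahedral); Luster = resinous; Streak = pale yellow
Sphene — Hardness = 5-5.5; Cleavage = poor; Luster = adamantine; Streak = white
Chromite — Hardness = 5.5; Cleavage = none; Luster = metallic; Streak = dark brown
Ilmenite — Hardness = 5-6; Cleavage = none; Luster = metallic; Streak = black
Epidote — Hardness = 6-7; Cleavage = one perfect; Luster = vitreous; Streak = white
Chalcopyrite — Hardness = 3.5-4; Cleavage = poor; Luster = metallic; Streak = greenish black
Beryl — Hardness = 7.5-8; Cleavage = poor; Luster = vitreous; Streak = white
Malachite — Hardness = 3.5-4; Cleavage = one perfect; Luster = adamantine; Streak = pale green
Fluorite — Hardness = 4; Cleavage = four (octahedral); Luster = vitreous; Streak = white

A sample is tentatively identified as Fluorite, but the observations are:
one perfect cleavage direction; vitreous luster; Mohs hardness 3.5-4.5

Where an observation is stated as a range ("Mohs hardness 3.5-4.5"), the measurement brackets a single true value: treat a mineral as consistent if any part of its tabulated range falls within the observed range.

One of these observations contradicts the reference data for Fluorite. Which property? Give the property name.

cleavage

One perfect cleavage direction: Fluorite has cleavage four (octahedral) — does not match.
Vitreous luster: Fluorite has vitreous luster — matches.
Mohs hardness 3.5-4.5: Fluorite has hardness 4 — matches.
The cleavage is the one property that does not fit.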